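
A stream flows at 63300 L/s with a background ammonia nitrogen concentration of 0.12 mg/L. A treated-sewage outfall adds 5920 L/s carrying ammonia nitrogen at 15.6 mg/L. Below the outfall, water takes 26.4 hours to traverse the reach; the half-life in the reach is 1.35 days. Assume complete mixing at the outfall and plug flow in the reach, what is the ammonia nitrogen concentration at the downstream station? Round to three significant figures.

Conservation of mass: C = (63300·0.1200 + 5920·15.60) / 69220 = 99950/69220 = 1.444 mg/L.
Half-life 1.35 d → k = ln 2 / 1.35 = 0.5134 d⁻¹.
Applying C = C₀e^(−kt): 1.444 × 0.5685 = 0.8208 mg/L.

0.821 mg/L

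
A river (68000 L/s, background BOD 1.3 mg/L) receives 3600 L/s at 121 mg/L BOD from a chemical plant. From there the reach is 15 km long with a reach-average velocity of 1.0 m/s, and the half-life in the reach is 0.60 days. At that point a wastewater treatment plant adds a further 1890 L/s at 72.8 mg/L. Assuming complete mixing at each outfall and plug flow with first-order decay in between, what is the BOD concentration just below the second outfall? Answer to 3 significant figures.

Mass balance: C = (68000·1.300 + 3600·121.0) / 71600 = 524000/71600 = 7.318 mg/L; combined flow 71600 L/s.
Travel time t = 15·1000 / 1.0 = 15000 s = 4.167 h.
Half-life 0.60 d → k = ln 2 / 0.60 = 1.155 d⁻¹.
Applying C = C₀e^(−kt): 7.318 × 0.8183 = 5.988 mg/L.
Second outfall: C = (71600·5.988 + 1890·72.80)/73490 = 7.707 mg/L.

7.71 mg/L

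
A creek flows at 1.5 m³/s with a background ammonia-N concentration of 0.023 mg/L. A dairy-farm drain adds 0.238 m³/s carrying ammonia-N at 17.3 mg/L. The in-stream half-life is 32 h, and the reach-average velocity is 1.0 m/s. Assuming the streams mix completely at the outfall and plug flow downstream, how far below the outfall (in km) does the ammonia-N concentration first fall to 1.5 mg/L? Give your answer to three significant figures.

Flow-weighted average: C = (1.500·0.02300 + 0.2380·17.30) / 1.738 = 4.152/1.738 = 2.389 mg/L.
Half-life 32 h → k = ln 2 / 32 = 0.02166 h⁻¹ = 0.5199 d⁻¹.
Set 2.389·exp(−k·t) = 1.5 → t = ln(2.389/1.5)/k = 77340 s = 21.48 h.
Distance = v·t = 1.0·77340 = 77340 m = 77.34 km.

77.3 km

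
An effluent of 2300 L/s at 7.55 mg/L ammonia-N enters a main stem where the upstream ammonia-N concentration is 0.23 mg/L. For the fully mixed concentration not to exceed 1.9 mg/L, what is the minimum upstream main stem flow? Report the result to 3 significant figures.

Set C_mix = 1.9: (Q·0.2300 + 2300·7.550) / (Q + 2300) = 1.9
→ Q = 2300·(7.550 − 1.9)/(1.9 − 0.2300) = 7781 L/s.

7780 L/s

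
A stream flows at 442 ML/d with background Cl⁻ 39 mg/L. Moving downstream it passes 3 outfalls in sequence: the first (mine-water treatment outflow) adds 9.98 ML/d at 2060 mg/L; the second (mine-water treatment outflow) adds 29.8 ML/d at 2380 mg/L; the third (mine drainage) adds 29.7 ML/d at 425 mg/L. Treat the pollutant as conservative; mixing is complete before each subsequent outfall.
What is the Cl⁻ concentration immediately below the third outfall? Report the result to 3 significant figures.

237 mg/L

Outfall 1: combined Q = 452.0 ML/d; C = (442.0·39.00 + 9.980·2060)/452.0 = 83.62 mg/L.
Outfall 2: combined Q = 481.8 ML/d; C = (452.0·83.62 + 29.80·2380)/481.8 = 225.7 mg/L.
Outfall 3: combined Q = 511.5 ML/d; C = (481.8·225.7 + 29.70·425.0)/511.5 = 237.2 mg/L.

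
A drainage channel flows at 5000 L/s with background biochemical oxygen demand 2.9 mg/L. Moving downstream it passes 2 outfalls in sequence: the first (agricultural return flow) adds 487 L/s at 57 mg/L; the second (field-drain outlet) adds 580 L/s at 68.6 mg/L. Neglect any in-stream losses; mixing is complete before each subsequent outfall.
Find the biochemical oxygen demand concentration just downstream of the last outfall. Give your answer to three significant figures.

Outfall 1: combined Q = 5487 L/s; C = (5000·2.900 + 487.0·57.00)/5487 = 7.702 mg/L.
Outfall 2: combined Q = 6067 L/s; C = (5487·7.702 + 580.0·68.60)/6067 = 13.52 mg/L.

13.5 mg/L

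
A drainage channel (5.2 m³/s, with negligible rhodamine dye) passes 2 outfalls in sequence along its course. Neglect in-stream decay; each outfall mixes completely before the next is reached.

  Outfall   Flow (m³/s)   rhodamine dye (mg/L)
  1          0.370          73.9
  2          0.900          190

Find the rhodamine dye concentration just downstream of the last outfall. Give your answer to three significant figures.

Outfall 1: combined Q = 5.570 m³/s; C = (5.200·0 + 0.3700·73.90)/5.570 = 4.909 mg/L.
Outfall 2: combined Q = 6.470 m³/s; C = (5.570·4.909 + 0.9000·190.0)/6.470 = 30.66 mg/L.

30.7 mg/L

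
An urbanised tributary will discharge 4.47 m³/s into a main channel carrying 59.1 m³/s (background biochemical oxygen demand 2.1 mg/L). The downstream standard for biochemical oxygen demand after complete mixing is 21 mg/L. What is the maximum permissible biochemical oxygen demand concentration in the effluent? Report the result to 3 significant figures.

At the limit, (Qr·Cr + Qe·Cₑ)/(Qr + Qe) = 21:
Cₑ = (63.57·21 − 59.10·2.100) / 4.470 = 270.9 mg/L.

271 mg/L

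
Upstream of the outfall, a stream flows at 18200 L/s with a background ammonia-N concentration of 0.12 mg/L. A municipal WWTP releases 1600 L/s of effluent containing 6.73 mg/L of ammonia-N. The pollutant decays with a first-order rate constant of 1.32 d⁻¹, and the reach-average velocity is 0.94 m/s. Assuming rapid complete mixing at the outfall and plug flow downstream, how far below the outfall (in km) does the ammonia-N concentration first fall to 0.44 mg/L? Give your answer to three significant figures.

Conservation of mass: C = (18200·0.1200 + 1600·6.730) / 19800 = 12950/19800 = 0.6541 mg/L.
Set 0.6541·exp(−k·t) = 0.44 → t = ln(0.6541/0.44)/k = 25960 s = 7.210 h.
Distance = v·t = 0.94·25960 = 24400 m = 24.40 km.

24.4 km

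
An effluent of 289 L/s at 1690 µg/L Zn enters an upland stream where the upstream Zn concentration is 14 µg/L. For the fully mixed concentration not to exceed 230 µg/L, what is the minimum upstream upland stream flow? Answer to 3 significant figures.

Set C_mix = 230: (Q·14.00 + 289.0·1690) / (Q + 289.0) = 230
→ Q = 289.0·(1690 − 230)/(230 − 14.00) = 1953 L/s.

1950 L/s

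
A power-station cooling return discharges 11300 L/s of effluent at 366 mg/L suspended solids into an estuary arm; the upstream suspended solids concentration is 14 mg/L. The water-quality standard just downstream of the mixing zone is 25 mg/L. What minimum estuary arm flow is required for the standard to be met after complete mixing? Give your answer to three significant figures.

350000 L/s

Set C_mix = 25: (Q·14.00 + 11300·366.0) / (Q + 11300) = 25
→ Q = 11300·(366.0 − 25)/(25 − 14.00) = 350300 L/s.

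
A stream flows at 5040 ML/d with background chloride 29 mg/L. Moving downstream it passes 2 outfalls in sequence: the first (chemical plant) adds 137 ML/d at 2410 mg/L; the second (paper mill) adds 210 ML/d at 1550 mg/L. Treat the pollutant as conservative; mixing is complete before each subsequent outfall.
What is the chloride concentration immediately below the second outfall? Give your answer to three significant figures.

After outfall 1: Q = 5040 + 137.0 = 5177 ML/d; C = (5040·29.00 + 137.0·2410)/5177 = 92.01 mg/L.
After outfall 2: Q = 5177 + 210.0 = 5387 ML/d; C = (5177·92.01 + 210.0·1550)/5387 = 148.8 mg/L.

149 mg/L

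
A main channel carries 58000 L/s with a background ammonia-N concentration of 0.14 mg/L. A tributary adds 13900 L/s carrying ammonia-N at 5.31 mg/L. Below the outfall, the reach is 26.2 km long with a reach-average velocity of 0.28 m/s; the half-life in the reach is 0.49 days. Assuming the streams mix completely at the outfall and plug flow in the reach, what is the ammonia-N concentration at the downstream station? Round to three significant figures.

Flow-weighted average: C = (58000·0.1400 + 13900·5.310) / 71900 = 81930/71900 = 1.139 mg/L.
Travel time t = 26.2·1000 / 0.28 = 93570 s = 25.99 h.
Half-life 0.49 d → k = ln 2 / 0.49 = 1.415 d⁻¹.
After decay, C = 1.139 × e^(−kt) = 1.139 × 0.2161 = 0.2462 mg/L.

0.246 mg/L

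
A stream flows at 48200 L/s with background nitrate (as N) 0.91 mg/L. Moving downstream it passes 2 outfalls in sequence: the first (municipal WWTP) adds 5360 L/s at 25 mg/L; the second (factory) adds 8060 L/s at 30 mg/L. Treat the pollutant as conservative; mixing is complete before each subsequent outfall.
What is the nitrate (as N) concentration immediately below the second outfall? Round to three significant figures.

6.81 mg/L

After outfall 1: Q = 48200 + 5360 = 53560 L/s; C = (48200·0.9100 + 5360·25.00)/53560 = 3.321 mg/L.
After outfall 2: Q = 53560 + 8060 = 61620 L/s; C = (53560·3.321 + 8060·30.00)/61620 = 6.810 mg/L.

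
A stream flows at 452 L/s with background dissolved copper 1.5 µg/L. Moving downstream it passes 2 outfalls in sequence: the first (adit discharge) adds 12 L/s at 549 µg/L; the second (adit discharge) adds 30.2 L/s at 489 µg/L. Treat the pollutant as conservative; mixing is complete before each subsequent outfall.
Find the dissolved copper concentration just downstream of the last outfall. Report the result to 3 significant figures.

After outfall 1: Q = 452.0 + 12.00 = 464.0 L/s; C = (452.0·1.500 + 12.00·549.0)/464.0 = 15.66 µg/L.
After outfall 2: Q = 464.0 + 30.20 = 494.2 L/s; C = (464.0·15.66 + 30.20·489.0)/494.2 = 44.58 µg/L.

44.6 µg/L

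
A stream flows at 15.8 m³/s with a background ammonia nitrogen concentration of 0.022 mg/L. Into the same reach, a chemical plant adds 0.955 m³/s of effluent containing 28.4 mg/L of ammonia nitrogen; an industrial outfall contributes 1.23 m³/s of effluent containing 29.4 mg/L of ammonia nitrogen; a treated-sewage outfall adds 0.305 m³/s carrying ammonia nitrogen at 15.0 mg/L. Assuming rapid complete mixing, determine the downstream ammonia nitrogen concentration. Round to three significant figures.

Mixed concentration C = ΣQC/ΣQ = (15.80·0.02200 + 0.9550·28.40 + 1.230·29.40 + 0.3050·15.00) / 18.29 = 68.21/18.29 = 3.729 mg/L.

3.73 mg/L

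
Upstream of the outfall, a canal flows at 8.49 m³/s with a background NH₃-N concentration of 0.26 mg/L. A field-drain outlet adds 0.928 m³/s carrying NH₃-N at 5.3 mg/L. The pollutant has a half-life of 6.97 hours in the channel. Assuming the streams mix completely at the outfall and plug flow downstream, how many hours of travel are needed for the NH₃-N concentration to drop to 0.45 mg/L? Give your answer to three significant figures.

After mixing, C = (8.490·0.2600 + 0.9280·5.300) / 9.418 = 7.126/9.418 = 0.7566 mg/L.
Half-life 6.97 h → k = ln 2 / 6.97 = 0.09945 h⁻¹ = 2.387 d⁻¹.
0.7566·exp(−k·t) = 0.45 → t = ln(0.7566/0.45)/k = 18810 s = 5.225 h.

5.22 h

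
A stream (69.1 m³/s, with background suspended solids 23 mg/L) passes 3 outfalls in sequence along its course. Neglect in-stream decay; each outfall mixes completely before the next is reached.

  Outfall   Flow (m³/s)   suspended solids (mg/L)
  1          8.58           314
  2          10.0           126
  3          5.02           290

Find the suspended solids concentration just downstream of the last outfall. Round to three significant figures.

Below outfall 1: Q → 77.68 m³/s, C = (69.10·23.00 + 8.580·314.0)/77.68 = 55.14 mg/L.
Below outfall 2: Q → 87.68 m³/s, C = (77.68·55.14 + 10.00·126.0)/87.68 = 63.22 mg/L.
Below outfall 3: Q → 92.70 m³/s, C = (87.68·63.22 + 5.020·290.0)/92.70 = 75.50 mg/L.

75.5 mg/L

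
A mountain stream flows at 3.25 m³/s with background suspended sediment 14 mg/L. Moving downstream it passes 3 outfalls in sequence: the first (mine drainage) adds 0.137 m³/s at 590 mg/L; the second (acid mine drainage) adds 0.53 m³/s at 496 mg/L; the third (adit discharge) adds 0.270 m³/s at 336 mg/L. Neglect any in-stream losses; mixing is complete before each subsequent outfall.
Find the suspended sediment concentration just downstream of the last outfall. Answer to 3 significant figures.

115 mg/L

After outfall 1: Q = 3.250 + 0.1370 = 3.387 m³/s; C = (3.250·14.00 + 0.1370·590.0)/3.387 = 37.30 mg/L.
After outfall 2: Q = 3.387 + 0.5300 = 3.917 m³/s; C = (3.387·37.30 + 0.5300·496.0)/3.917 = 99.36 mg/L.
After outfall 3: Q = 3.917 + 0.2700 = 4.187 m³/s; C = (3.917·99.36 + 0.2700·336.0)/4.187 = 114.6 mg/L.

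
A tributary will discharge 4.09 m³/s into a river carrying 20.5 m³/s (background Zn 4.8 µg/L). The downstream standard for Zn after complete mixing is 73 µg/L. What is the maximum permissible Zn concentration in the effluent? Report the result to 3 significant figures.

At the limit, (Qr·Cr + Qe·Cₑ)/(Qr + Qe) = 73:
Cₑ = (24.59·73 − 20.50·4.800) / 4.090 = 414.8 µg/L.

415 µg/L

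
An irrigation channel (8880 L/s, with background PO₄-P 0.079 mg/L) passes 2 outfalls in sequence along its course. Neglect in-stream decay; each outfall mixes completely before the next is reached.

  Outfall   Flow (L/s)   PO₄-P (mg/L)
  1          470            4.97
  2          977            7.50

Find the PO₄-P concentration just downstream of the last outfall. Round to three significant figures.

1.00 mg/L

Below outfall 1: Q → 9350 L/s, C = (8880·0.07900 + 470.0·4.970)/9350 = 0.3249 mg/L.
Below outfall 2: Q → 10330 L/s, C = (9350·0.3249 + 977.0·7.500)/10330 = 1.004 mg/L.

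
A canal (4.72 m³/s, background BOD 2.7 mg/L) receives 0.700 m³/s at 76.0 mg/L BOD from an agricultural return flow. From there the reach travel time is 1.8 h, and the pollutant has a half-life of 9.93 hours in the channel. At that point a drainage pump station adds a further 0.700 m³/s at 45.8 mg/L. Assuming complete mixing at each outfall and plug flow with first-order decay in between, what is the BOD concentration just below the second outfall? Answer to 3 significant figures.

Conservation of mass: C = (4.720·2.700 + 0.7000·76.00) / 5.420 = 65.94/5.420 = 12.17 mg/L; combined flow 5.420 m³/s.
Half-life 9.93 h → k = ln 2 / 9.93 = 0.06980 h⁻¹ = 1.675 d⁻¹.
After decay, C = 12.17 × e^(−kt) = 12.17 × 0.8819 = 10.73 mg/L.
At the second outfall, C = (5.420·10.73 + 0.7000·45.80) / (5.420 + 0.7000) = 14.74 mg/L.

14.7 mg/L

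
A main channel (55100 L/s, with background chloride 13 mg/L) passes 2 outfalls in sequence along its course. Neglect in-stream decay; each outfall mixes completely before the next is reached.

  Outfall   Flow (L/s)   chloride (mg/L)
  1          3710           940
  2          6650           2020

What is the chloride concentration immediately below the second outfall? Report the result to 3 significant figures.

269 mg/L

After outfall 1: Q = 55100 + 3710 = 58810 L/s; C = (55100·13.00 + 3710·940.0)/58810 = 71.48 mg/L.
After outfall 2: Q = 58810 + 6650 = 65460 L/s; C = (58810·71.48 + 6650·2020)/65460 = 269.4 mg/L.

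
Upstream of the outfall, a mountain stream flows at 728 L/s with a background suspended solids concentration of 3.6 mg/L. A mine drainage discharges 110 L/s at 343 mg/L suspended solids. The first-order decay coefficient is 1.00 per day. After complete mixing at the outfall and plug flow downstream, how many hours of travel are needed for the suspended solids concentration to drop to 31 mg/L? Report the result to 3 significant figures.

Flow-weighted average: C = (728.0·3.600 + 110.0·343.0) / 838.0 = 40350/838.0 = 48.15 mg/L.
48.15·exp(−k·t) = 31 → t = ln(48.15/31)/k = 38050 s = 10.57 h.

10.6 h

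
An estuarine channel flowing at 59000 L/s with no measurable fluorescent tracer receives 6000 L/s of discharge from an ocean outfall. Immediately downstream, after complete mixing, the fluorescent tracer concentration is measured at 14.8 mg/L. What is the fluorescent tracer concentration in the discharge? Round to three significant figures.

Mass balance: 59000·0 + 6000·Cₑ = 65000·14.80
→ Cₑ = (65000·14.80 − 59000·0) / 6000 = 160.3 mg/L.

160 mg/L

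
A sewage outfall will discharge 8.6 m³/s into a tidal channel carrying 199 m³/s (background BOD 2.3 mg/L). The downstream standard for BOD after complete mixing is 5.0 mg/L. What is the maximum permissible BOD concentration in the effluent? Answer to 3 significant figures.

At the limit, (Qr·Cr + Qe·Cₑ)/(Qr + Qe) = 5.0:
Cₑ = (207.6·5.0 − 199.0·2.300) / 8.600 = 67.48 mg/L.

67.5 mg/L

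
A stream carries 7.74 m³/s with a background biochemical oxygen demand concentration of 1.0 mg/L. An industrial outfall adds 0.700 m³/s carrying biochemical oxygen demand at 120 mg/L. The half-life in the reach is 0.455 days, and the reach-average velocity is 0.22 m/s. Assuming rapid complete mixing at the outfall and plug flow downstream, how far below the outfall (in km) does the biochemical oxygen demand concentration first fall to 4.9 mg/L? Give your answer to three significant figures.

Flow-weighted average: C = (7.740·1.000 + 0.7000·120.0) / 8.440 = 91.74/8.440 = 10.87 mg/L.
Half-life 0.455 d → k = ln 2 / 0.455 = 1.523 d⁻¹.
Set 10.87·exp(−k·t) = 4.9 → t = ln(10.87/4.9)/k = 45190 s = 12.55 h.
Distance = v·t = 0.22·45190 = 9941 m = 9.941 km.

9.94 km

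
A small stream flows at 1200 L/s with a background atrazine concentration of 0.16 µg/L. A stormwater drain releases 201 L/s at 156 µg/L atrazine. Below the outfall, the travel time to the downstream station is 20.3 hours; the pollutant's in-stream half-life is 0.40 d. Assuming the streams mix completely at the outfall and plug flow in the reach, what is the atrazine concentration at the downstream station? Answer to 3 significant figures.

5.20 µg/L

Mass balance: C = (1200·0.1600 + 201.0·156.0) / 1401 = 31550/1401 = 22.52 µg/L.
Half-life 0.40 d → k = ln 2 / 0.40 = 1.733 d⁻¹.
Applying C = C₀e^(−kt): 22.52 × 0.2309 = 5.200 µg/L.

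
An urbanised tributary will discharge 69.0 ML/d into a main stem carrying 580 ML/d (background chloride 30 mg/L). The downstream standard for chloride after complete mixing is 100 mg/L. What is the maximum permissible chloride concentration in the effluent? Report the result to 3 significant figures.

688 mg/L

At the limit, (Qr·Cr + Qe·Cₑ)/(Qr + Qe) = 100:
Cₑ = (649.0·100 − 580.0·30.00) / 69.00 = 688.4 mg/L.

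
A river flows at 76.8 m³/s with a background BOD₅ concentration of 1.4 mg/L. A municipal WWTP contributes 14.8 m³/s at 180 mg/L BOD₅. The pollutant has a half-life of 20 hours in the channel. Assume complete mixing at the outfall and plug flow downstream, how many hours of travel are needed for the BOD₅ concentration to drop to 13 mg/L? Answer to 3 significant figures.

24.4 h

Mixed concentration C = ΣQC/ΣQ = (76.80·1.400 + 14.80·180.0) / 91.60 = 2772/91.60 = 30.26 mg/L.
Half-life 20 h → k = ln 2 / 20 = 0.03466 h⁻¹ = 0.8318 d⁻¹.
30.26·exp(−k·t) = 13 → t = ln(30.26/13)/k = 87750 s = 24.37 h.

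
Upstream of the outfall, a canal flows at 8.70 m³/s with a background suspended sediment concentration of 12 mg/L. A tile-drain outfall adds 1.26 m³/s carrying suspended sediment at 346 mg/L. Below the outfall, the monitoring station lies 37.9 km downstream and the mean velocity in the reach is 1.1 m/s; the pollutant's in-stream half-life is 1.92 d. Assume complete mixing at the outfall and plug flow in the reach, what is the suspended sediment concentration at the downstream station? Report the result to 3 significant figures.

47.0 mg/L

Conservation of mass: C = (8.700·12.00 + 1.260·346.0) / 9.960 = 540.4/9.960 = 54.25 mg/L.
Travel time t = 37.9·1000 / 1.1 = 34450 s = 9.571 h.
Half-life 1.92 d → k = ln 2 / 1.92 = 0.3610 d⁻¹.
After decay, C = 54.25 × e^(−kt) = 54.25 × 0.8659 = 46.98 mg/L.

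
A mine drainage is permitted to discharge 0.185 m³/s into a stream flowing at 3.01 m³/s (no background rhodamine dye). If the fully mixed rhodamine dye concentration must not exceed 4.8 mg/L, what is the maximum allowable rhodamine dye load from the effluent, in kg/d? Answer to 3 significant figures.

Mass balance at the limit: 3.010·0 + 0.1850·Cₑ = 3.195·4.8 → Cₑ = 82.90 mg/L.
Load = 0.1850 m³/s × 82.90 g/m³ × 86 400 s/d = 1325 kg/d.

1330 kg/d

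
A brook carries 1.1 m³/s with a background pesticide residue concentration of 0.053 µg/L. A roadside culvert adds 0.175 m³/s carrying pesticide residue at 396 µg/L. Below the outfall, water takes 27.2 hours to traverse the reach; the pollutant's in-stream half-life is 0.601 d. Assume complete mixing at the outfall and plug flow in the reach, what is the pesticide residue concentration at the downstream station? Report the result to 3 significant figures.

14.7 µg/L

Mass balance: C = (1.100·0.05300 + 0.1750·396.0) / 1.275 = 69.36/1.275 = 54.40 µg/L.
Half-life 0.601 d → k = ln 2 / 0.601 = 1.153 d⁻¹.
Applying C = C₀e^(−kt): 54.40 × 0.2706 = 14.72 µg/L.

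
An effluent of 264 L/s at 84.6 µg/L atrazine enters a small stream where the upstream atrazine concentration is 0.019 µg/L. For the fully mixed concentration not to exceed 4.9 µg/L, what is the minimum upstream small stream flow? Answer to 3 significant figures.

4310 L/s

Set C_mix = 4.9: (Q·0.01900 + 264.0·84.60) / (Q + 264.0) = 4.9
→ Q = 264.0·(84.60 − 4.9)/(4.9 − 0.01900) = 4311 L/s.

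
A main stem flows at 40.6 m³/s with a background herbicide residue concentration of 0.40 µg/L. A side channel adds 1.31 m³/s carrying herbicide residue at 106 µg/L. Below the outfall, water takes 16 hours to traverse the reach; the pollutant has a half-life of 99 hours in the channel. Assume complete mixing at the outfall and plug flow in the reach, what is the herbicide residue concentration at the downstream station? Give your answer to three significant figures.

Mass balance: C = (40.60·0.4000 + 1.310·106.0) / 41.91 = 155.1/41.91 = 3.701 µg/L.
Half-life 99 h → k = ln 2 / 99 = 0.007001 h⁻¹ = 0.1680 d⁻¹.
After decay, C = 3.701 × e^(−kt) = 3.701 × 0.8940 = 3.309 µg/L.

3.31 µg/L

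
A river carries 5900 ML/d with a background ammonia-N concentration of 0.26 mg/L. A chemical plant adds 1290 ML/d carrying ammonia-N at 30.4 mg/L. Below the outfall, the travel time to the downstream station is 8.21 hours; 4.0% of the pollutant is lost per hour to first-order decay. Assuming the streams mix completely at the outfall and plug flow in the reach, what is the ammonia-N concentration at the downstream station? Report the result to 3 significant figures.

4.05 mg/L

Mixed concentration C = ΣQC/ΣQ = (5900·0.2600 + 1290·30.40) / 7190 = 40750/7190 = 5.668 mg/L.
4.0%/h lost → k = −ln(1 − 0.04) = 0.04082 h⁻¹.
Decay over the reach: 5.668·exp(−kt) = 5.668·0.7152 = 4.054 mg/L.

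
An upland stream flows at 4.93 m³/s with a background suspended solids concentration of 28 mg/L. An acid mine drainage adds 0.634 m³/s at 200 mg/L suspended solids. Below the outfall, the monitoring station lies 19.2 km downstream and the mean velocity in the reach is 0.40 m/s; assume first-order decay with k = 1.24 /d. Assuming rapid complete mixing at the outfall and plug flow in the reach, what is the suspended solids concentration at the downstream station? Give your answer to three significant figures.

23.9 mg/L

Conservation of mass: C = (4.930·28.00 + 0.6340·200.0) / 5.564 = 264.8/5.564 = 47.60 mg/L.
Travel time t = 19.2·1000 / 0.40 = 48000 s = 13.33 h.
Decay over the reach: 47.60·exp(−kt) = 47.60·0.5021 = 23.90 mg/L.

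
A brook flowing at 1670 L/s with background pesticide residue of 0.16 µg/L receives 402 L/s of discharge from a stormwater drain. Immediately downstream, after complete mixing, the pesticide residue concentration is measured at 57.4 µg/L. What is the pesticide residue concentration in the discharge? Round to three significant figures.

295 µg/L

Mass balance: 1670·0.1600 + 402.0·Cₑ = 2072·57.40
→ Cₑ = (2072·57.40 − 1670·0.1600) / 402.0 = 295.2 µg/L.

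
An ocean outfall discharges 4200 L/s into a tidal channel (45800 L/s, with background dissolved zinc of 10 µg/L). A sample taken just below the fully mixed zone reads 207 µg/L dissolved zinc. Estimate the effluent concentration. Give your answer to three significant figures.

2360 µg/L

Mass balance: 45800·10.00 + 4200·Cₑ = 50000·207.0
→ Cₑ = (50000·207.0 − 45800·10.00) / 4200 = 2355 µg/L.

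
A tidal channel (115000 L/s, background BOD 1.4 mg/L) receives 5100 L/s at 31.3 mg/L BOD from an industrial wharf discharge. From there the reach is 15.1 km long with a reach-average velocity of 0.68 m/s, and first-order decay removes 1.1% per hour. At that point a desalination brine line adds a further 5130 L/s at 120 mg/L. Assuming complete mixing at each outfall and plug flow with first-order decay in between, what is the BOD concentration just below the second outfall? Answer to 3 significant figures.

Mass balance: C = (115000·1.400 + 5100·31.30) / 120100 = 320600/120100 = 2.670 mg/L; combined flow 120100 L/s.
Travel time t = 15.1·1000 / 0.68 = 22210 s = 6.168 h.
1.1%/h lost → k = −ln(1 − 0.011) = 0.01106 h⁻¹.
First-order decay: C = 2.670·exp(−k·t) = 2.670·0.9340 = 2.494 mg/L.
At the second outfall, C = (120100·2.494 + 5130·120.0) / (120100 + 5130) = 7.307 mg/L.

7.31 mg/L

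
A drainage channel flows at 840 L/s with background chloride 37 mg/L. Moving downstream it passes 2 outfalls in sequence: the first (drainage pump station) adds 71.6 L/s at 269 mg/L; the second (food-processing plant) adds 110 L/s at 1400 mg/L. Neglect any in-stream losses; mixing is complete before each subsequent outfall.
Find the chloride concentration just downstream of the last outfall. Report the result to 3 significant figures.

Below outfall 1: Q → 911.6 L/s, C = (840.0·37.00 + 71.60·269.0)/911.6 = 55.22 mg/L.
Below outfall 2: Q → 1022 L/s, C = (911.6·55.22 + 110.0·1400)/1022 = 200.0 mg/L.

200 mg/L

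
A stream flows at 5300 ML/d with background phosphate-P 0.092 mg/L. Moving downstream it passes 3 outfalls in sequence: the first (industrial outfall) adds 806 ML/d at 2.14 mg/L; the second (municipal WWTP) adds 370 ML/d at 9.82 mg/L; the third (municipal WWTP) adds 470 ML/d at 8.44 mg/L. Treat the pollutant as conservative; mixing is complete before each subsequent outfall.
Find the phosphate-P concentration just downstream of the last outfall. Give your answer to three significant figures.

Outfall 1: combined Q = 6106 ML/d; C = (5300·0.09200 + 806.0·2.140)/6106 = 0.3623 mg/L.
Outfall 2: combined Q = 6476 ML/d; C = (6106·0.3623 + 370.0·9.820)/6476 = 0.9027 mg/L.
Outfall 3: combined Q = 6946 ML/d; C = (6476·0.9027 + 470.0·8.440)/6946 = 1.413 mg/L.

1.41 mg/L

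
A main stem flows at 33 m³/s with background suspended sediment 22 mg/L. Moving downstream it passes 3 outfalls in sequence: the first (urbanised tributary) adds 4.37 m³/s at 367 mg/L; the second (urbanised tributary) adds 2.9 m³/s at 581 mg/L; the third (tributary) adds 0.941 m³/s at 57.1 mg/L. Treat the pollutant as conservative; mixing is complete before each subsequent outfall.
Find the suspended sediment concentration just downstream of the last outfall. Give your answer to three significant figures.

98.7 mg/L

Below outfall 1: Q → 37.37 m³/s, C = (33.00·22.00 + 4.370·367.0)/37.37 = 62.34 mg/L.
Below outfall 2: Q → 40.27 m³/s, C = (37.37·62.34 + 2.900·581.0)/40.27 = 99.69 mg/L.
Below outfall 3: Q → 41.21 m³/s, C = (40.27·99.69 + 0.9410·57.10)/41.21 = 98.72 mg/L.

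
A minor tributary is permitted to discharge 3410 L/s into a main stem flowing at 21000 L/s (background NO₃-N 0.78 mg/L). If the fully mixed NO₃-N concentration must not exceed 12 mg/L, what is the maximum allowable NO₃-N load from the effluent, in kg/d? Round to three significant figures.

23900 kg/d

Mass balance at the limit: 21000·0.7800 + 3410·Cₑ = 24410·12 → Cₑ = 81.10 mg/L.
3410 L/s = 3.410 m³/s. Load = 3.410 m³/s × 81.10 g/m³ × 86 400 s/d = 23890 kg/d.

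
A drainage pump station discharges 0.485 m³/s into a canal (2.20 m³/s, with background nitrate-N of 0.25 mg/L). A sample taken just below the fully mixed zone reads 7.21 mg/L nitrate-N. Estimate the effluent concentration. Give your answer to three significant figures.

38.8 mg/L

Mass balance: 2.200·0.2500 + 0.4850·Cₑ = 2.685·7.210
→ Cₑ = (2.685·7.210 − 2.200·0.2500) / 0.4850 = 38.78 mg/L.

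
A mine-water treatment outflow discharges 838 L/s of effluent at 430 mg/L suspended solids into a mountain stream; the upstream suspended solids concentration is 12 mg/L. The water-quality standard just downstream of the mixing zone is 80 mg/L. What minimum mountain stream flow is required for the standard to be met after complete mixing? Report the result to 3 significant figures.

4310 L/s

Set C_mix = 80: (Q·12.00 + 838.0·430.0) / (Q + 838.0) = 80
→ Q = 838.0·(430.0 − 80)/(80 − 12.00) = 4313 L/s.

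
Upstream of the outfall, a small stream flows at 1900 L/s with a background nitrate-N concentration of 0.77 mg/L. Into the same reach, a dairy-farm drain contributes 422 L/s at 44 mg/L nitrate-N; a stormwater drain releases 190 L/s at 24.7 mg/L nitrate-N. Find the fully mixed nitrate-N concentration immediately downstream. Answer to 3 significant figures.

Flow-weighted average: C = (1900·0.7700 + 422.0·44.00 + 190.0·24.70) / 2512 = 24720/2512 = 9.842 mg/L.

9.84 mg/L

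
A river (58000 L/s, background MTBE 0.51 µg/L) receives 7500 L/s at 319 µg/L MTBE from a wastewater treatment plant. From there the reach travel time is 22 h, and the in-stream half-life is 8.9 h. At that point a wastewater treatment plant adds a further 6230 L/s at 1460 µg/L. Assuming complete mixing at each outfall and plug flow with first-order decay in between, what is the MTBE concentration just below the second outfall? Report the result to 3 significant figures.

133 µg/L

After mixing, C = (58000·0.5100 + 7500·319.0) / 65500 = 2422000/65500 = 36.98 µg/L; combined flow 65500 L/s.
Half-life 8.9 h → k = ln 2 / 8.9 = 0.07788 h⁻¹ = 1.869 d⁻¹.
Decay over the reach: 36.98·exp(−kt) = 36.98·0.1803 = 6.665 µg/L.
Second outfall: C = (65500·6.665 + 6230·1460)/71730 = 132.9 µg/L.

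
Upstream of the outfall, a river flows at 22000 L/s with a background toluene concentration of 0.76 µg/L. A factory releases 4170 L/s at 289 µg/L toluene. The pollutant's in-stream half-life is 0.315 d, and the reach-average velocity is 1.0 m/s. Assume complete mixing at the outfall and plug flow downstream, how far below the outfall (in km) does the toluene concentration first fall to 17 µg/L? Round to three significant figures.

39.7 km

Mass balance: C = (22000·0.7600 + 4170·289.0) / 26170 = 1222000/26170 = 46.69 µg/L.
Half-life 0.315 d → k = ln 2 / 0.315 = 2.200 d⁻¹.
Set 46.69·exp(−k·t) = 17 → t = ln(46.69/17)/k = 39670 s = 11.02 h.
Distance = v·t = 1.0·39670 = 39670 m = 39.67 km.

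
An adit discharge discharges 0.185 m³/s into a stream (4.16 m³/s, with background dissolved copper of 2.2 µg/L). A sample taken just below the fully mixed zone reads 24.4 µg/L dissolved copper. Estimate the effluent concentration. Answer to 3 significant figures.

524 µg/L

Mass balance: 4.160·2.200 + 0.1850·Cₑ = 4.345·24.40
→ Cₑ = (4.345·24.40 − 4.160·2.200) / 0.1850 = 523.6 µg/L.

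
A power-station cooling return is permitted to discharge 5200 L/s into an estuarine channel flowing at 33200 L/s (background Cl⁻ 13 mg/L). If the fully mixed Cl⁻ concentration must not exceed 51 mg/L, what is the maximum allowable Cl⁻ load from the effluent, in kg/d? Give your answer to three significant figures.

Mass balance at the limit: 33200·13.00 + 5200·Cₑ = 38400·51 → Cₑ = 293.6 mg/L.
5200 L/s = 5.200 m³/s. Load = 5.200 m³/s × 293.6 g/m³ × 86 400 s/d = 131900 kg/d.

132000 kg/d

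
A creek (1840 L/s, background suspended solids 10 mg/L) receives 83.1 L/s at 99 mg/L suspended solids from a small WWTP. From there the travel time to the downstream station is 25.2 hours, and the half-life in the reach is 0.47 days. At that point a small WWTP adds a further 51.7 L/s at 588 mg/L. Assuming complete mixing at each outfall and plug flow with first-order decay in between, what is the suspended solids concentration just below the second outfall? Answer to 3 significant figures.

18.3 mg/L

After mixing, C = (1840·10.00 + 83.10·99.00) / 1923 = 26630/1923 = 13.85 mg/L; combined flow 1923 L/s.
Half-life 0.47 d → k = ln 2 / 0.47 = 1.475 d⁻¹.
Decay over the reach: 13.85·exp(−kt) = 13.85·0.2126 = 2.943 mg/L.
Second outfall: C = (1923·2.943 + 51.70·588.0)/1975 = 18.26 mg/L.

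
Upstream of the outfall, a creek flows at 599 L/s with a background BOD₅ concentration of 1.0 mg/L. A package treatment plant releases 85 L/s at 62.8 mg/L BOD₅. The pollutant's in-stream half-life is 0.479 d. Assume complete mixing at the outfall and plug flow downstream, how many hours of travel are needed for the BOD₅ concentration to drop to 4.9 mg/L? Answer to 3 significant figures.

9.48 h

Flow-weighted average: C = (599.0·1.000 + 85.00·62.80) / 684.0 = 5937/684.0 = 8.680 mg/L.
Half-life 0.479 d → k = ln 2 / 0.479 = 1.447 d⁻¹.
8.680·exp(−k·t) = 4.9 → t = ln(8.680/4.9)/k = 34140 s = 9.483 h.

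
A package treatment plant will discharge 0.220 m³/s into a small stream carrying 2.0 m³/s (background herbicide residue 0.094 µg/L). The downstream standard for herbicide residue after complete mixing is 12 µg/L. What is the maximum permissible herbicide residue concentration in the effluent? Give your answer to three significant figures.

At the limit, (Qr·Cr + Qe·Cₑ)/(Qr + Qe) = 12:
Cₑ = (2.220·12 − 2.000·0.09400) / 0.2200 = 120.2 µg/L.

120 µg/L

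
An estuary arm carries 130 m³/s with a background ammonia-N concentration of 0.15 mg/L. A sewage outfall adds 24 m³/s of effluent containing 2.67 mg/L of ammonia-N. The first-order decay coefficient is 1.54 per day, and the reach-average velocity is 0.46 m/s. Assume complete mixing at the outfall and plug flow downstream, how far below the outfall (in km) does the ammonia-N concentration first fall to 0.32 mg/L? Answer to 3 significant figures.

Flow-weighted average: C = (130.0·0.1500 + 24.00·2.670) / 154.0 = 83.58/154.0 = 0.5427 mg/L.
Set 0.5427·exp(−k·t) = 0.32 → t = ln(0.5427/0.32)/k = 29640 s = 8.233 h.
Distance = v·t = 0.46·29640 = 13630 m = 13.63 km.

13.6 km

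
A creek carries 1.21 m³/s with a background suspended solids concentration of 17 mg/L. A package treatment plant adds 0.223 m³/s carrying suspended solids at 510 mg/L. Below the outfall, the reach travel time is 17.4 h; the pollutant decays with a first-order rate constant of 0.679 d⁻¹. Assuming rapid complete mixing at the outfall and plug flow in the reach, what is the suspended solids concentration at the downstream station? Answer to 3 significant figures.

57.3 mg/L

Flow-weighted average: C = (1.210·17.00 + 0.2230·510.0) / 1.433 = 134.3/1.433 = 93.72 mg/L.
First-order decay: C = 93.72·exp(−k·t) = 93.72·0.6112 = 57.28 mg/L.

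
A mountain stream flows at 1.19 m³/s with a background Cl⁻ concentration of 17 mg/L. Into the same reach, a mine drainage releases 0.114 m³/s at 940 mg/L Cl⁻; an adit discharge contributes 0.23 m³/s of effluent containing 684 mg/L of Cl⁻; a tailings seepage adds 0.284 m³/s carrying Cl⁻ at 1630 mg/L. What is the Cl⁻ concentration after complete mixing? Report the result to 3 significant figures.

Conservation of mass: C = (1.190·17.00 + 0.1140·940.0 + 0.2300·684.0 + 0.2840·1630) / 1.818 = 747.6/1.818 = 411.2 mg/L.

411 mg/L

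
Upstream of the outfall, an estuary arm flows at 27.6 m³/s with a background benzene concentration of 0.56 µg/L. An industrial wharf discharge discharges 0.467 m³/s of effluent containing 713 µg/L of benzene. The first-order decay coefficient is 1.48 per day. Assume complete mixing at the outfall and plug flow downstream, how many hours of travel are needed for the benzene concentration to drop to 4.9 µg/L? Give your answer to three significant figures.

15.1 h

Mass balance: C = (27.60·0.5600 + 0.4670·713.0) / 28.07 = 348.4/28.07 = 12.41 µg/L.
12.41·exp(−k·t) = 4.9 → t = ln(12.41/4.9)/k = 54270 s = 15.07 h.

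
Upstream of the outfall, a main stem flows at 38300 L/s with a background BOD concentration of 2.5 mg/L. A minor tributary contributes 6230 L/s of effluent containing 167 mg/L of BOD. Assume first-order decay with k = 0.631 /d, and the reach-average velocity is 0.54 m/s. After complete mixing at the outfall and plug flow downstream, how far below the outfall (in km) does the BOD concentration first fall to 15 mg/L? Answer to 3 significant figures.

39.3 km

Mixed concentration C = ΣQC/ΣQ = (38300·2.500 + 6230·167.0) / 44530 = 1136000/44530 = 25.51 mg/L.
Set 25.51·exp(−k·t) = 15 → t = ln(25.51/15)/k = 72730 s = 20.20 h.
Distance = v·t = 0.54·72730 = 39280 m = 39.28 km.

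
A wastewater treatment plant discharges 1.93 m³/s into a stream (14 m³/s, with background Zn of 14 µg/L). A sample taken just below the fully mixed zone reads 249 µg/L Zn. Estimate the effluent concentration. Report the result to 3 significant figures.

Mass balance: 14.00·14.00 + 1.930·Cₑ = 15.93·249.0
→ Cₑ = (15.93·249.0 − 14.00·14.00) / 1.930 = 1954 µg/L.

1950 µg/L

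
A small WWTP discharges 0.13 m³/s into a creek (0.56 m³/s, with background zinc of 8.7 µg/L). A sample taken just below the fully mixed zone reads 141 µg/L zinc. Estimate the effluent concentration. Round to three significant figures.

711 µg/L

Mass balance: 0.5600·8.700 + 0.1300·Cₑ = 0.6900·141.0
→ Cₑ = (0.6900·141.0 − 0.5600·8.700) / 0.1300 = 710.9 µg/L.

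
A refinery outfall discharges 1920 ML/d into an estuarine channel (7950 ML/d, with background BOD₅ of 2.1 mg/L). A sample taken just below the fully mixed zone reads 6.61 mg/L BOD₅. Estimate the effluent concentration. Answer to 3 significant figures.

25.3 mg/L

Mass balance: 7950·2.100 + 1920·Cₑ = 9870·6.610
→ Cₑ = (9870·6.610 − 7950·2.100) / 1920 = 25.28 mg/L.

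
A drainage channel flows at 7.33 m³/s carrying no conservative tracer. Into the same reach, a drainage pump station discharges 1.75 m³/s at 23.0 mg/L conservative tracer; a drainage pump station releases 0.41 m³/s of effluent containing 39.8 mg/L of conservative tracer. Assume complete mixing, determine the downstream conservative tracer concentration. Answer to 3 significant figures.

Mixed concentration C = ΣQC/ΣQ = (7.330·0 + 1.750·23.00 + 0.4100·39.80) / 9.490 = 56.57/9.490 = 5.961 mg/L.

5.96 mg/L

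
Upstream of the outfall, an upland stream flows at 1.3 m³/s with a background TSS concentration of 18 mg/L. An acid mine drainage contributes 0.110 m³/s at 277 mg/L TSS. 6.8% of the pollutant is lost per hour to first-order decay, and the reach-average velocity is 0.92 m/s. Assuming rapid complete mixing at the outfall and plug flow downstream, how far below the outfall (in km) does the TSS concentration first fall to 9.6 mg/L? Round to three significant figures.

Flow-weighted average: C = (1.300·18.00 + 0.1100·277.0) / 1.410 = 53.87/1.410 = 38.21 mg/L.
6.8%/h lost → k = −ln(1 − 0.068) = 0.07042 h⁻¹.
Set 38.21·exp(−k·t) = 9.6 → t = ln(38.21/9.6)/k = 70610 s = 19.61 h.
Distance = v·t = 0.92·70610 = 64960 m = 64.96 km.

65.0 km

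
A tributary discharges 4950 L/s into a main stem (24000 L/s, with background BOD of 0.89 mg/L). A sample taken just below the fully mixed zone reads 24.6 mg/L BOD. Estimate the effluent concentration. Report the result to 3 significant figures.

Mass balance: 24000·0.8900 + 4950·Cₑ = 28950·24.60
→ Cₑ = (28950·24.60 − 24000·0.8900) / 4950 = 139.6 mg/L.

140 mg/L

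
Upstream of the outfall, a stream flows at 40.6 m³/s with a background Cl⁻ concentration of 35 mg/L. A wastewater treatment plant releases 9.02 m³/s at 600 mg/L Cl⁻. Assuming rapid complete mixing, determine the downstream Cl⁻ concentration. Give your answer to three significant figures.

Flow-weighted average: C = (40.60·35.00 + 9.020·600.0) / 49.62 = 6833/49.62 = 137.7 mg/L.

138 mg/L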